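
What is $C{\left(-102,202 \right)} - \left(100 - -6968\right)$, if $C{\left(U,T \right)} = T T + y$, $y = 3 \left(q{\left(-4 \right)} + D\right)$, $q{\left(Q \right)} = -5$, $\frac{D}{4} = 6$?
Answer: $33793$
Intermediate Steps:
$D = 24$ ($D = 4 \cdot 6 = 24$)
$y = 57$ ($y = 3 \left(-5 + 24\right) = 3 \cdot 19 = 57$)
$C{\left(U,T \right)} = 57 + T^{2}$ ($C{\left(U,T \right)} = T T + 57 = T^{2} + 57 = 57 + T^{2}$)
$C{\left(-102,202 \right)} - \left(100 - -6968\right) = \left(57 + 202^{2}\right) - \left(100 - -6968\right) = \left(57 + 40804\right) - \left(100 + 6968\right) = 40861 - 7068 = 33793$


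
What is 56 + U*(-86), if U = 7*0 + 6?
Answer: -460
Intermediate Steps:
U = 6 (U = 0 + 6 = 6)
56 + U*(-86) = 56 + 6*(-86) = 56 - 516 = -460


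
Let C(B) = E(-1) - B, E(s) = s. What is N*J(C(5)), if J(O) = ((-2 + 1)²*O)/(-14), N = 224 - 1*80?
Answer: 432/7 ≈ 61.714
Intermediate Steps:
N = 144 (N = 224 - 80 = 144)
C(B) = -1 - B
J(O) = -O/14 (J(O) = ((-1)²*O)*(-1/14) = (1*O)*(-1/14) = O*(-1/14) = -O/14)
N*J(C(5)) = 144*(-(-1 - 1*5)/14) = 144*(-(-1 - 5)/14) = 144*(-1/14*(-6)) = 144*(3/7) = 432/7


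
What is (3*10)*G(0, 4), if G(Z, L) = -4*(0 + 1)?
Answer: -120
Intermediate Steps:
G(Z, L) = -4 (G(Z, L) = -4*1 = -4)
(3*10)*G(0, 4) = (3*10)*(-4) = 30*(-4) = -120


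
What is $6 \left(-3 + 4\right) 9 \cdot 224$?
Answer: $12096$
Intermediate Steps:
$6 \left(-3 + 4\right) 9 \cdot 224 = 6 \cdot 1 \cdot 9 \cdot 224 = 6 \cdot 9 \cdot 224 = 54 \cdot 224 = 12096$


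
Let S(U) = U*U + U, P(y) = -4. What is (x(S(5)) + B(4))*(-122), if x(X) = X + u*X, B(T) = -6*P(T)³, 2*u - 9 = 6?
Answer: -77958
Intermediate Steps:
u = 15/2 (u = 9/2 + (½)*6 = 9/2 + 3 = 15/2 ≈ 7.5000)
S(U) = U + U² (S(U) = U² + U = U + U²)
B(T) = 384 (B(T) = -6*(-4)³ = -6*(-64) = 384)
x(X) = 17*X/2 (x(X) = X + 15*X/2 = 17*X/2)
(x(S(5)) + B(4))*(-122) = (17*(5*(1 + 5))/2 + 384)*(-122) = (17*(5*6)/2 + 384)*(-122) = ((17/2)*30 + 384)*(-122) = (255 + 384)*(-122) = 639*(-122) = -77958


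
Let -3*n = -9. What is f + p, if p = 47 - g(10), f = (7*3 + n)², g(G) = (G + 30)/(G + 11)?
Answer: 13043/21 ≈ 621.10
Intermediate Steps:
n = 3 (n = -⅓*(-9) = 3)
g(G) = (30 + G)/(11 + G)
f = 576 (f = (7*3 + 3)² = (21 + 3)² = 24² = 576)
p = 947/21 (p = 47 - (30 + 10)/(11 + 10) = 47 - 40/21 = 947/21 ≈ 45.095)
f + p = 576 + 947/21 = 13043/21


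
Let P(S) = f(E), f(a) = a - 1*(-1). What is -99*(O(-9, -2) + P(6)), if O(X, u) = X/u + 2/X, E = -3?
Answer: -451/2 ≈ -225.50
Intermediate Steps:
O(X, u) = 2/X + X/u
f(a) = 1 + a (f(a) = a + 1 = 1 + a)
P(S) = -2 (P(S) = 1 - 3 = -2)
-99*(O(-9, -2) + P(6)) = -99*((2/(-9) - 9/(-2)) - 2) = -99*((2*(-⅑) - 9*(-½)) - 2) = -99*((-2/9 + 9/2) - 2) = -99*(77/18 - 2) = -99*41/18 = -451/2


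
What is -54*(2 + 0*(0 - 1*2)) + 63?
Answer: -45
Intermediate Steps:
-54*(2 + 0*(0 - 1*2)) + 63 = -54*(2 + 0*(0 - 2)) + 63 = -54*(2 + 0*(-2)) + 63 = -54*(2 + 0) + 63 = -54*2 + 63 = -108 + 63 = -45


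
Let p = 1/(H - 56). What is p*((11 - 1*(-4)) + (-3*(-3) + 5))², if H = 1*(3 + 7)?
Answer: -841/46 ≈ -18.283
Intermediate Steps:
H = 10 (H = 1*10 = 10)
p = -1/46 (p = 1/(10 - 56) = 1/(-46) = -1/46 ≈ -0.021739)
p*((11 - 1*(-4)) + (-3*(-3) + 5))² = -((11 - 1*(-4)) + (-3*(-3) + 5))²/46 = -((11 + 4) + (9 + 5))²/46 = -(15 + 14)²/46 = -1/46*29² = -1/46*841 = -841/46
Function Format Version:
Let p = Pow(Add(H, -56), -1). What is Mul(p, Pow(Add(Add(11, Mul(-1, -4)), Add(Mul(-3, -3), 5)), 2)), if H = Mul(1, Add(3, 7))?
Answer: Rational(-841, 46) ≈ -18.283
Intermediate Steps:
H = 10 (H = Mul(1, 10) = 10)
p = Rational(-1, 46) (p = Pow(Add(10, -56), -1) = Pow(-46, -1) = Rational(-1, 46) ≈ -0.021739)
Mul(p, Pow(Add(Add(11, Mul(-1, -4)), Add(Mul(-3, -3), 5)), 2)) = Mul(Rational(-1, 46), Pow(Add(Add(11, Mul(-1, -4)), Add(Mul(-3, -3), 5)), 2)) = Mul(Rational(-1, 46), Pow(Add(Add(11, 4), Add(9, 5)), 2)) = Mul(Rational(-1, 46), Pow(Add(15, 14), 2)) = Mul(Rational(-1, 46), Pow(29, 2)) = Mul(Rational(-1, 46), 841) = Rational(-841, 46)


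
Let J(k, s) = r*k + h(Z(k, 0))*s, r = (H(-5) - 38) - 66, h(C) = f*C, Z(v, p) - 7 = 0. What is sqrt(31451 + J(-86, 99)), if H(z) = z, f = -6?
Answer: sqrt(36667) ≈ 191.49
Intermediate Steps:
Z(v, p) = 7 (Z(v, p) = 7 + 0 = 7)
h(C) = -6*C
r = -109 (r = (-5 - 38) - 66 = -43 - 66 = -109)
J(k, s) = -109*k - 42*s (J(k, s) = -109*k + (-6*7)*s = -109*k - 42*s)
sqrt(31451 + J(-86, 99)) = sqrt(31451 + (-109*(-86) - 42*99)) = sqrt(31451 + (9374 - 4158)) = sqrt(31451 + 5216) = sqrt(36667)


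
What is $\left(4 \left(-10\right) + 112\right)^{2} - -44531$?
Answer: $49715$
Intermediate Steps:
$\left(4 \left(-10\right) + 112\right)^{2} - -44531 = \left(-40 + 112\right)^{2} + 44531 = 72^{2} + 44531 = 5184 + 44531 = 49715$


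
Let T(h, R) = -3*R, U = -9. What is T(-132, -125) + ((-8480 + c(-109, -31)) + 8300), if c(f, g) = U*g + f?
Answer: 365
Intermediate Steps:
c(f, g) = f - 9*g (c(f, g) = -9*g + f = f - 9*g)
T(-132, -125) + ((-8480 + c(-109, -31)) + 8300) = -3*(-125) + ((-8480 + (-109 - 9*(-31))) + 8300) = 375 + ((-8480 + (-109 + 279)) + 8300) = 375 + ((-8480 + 170) + 8300) = 375 + (-8310 + 8300) = 375 - 10 = 365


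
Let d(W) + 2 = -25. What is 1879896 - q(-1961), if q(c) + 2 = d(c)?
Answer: 1879925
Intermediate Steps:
d(W) = -27 (d(W) = -2 - 25 = -27)
q(c) = -29 (q(c) = -2 - 27 = -29)
1879896 - q(-1961) = 1879896 - 1*(-29) = 1879896 + 29 = 1879925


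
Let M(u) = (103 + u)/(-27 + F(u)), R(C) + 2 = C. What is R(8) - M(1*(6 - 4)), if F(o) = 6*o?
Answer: 13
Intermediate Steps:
R(C) = -2 + C
M(u) = (103 + u)/(-27 + 6*u)
R(8) - M(1*(6 - 4)) = (-2 + 8) - (103 + 1*(6 - 4))/(3*(-9 + 2*(1*(6 - 4)))) = 6 - (103 + 1*2)/(3*(-9 + 2*(1*2))) = 6 - (103 + 2)/(3*(-9 + 2*2)) = 6 - 105/(3*(-9 + 4)) = 6 - 105/(3*(-5)) = 6 - (-1)*105/(3*5) = 6 - 1*(-7) = 6 + 7 = 13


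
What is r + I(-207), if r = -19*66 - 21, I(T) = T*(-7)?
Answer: 174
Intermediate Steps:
I(T) = -7*T
r = -1275 (r = -1254 - 21 = -1275)
r + I(-207) = -1275 - 7*(-207) = -1275 + 1449 = 174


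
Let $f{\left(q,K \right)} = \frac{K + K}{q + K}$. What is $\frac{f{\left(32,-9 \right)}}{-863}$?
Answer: $\frac{18}{19849} \approx 0.00090685$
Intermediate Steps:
$f{\left(q,K \right)} = \frac{2 K}{K + q}$
$\frac{f{\left(32,-9 \right)}}{-863} = \frac{2 \left(-9\right) \frac{1}{-9 + 32}}{-863} = 2 \left(-9\right) \frac{1}{23} \left(- \frac{1}{863}\right) = \left(- \frac{18}{23}\right) \left(- \frac{1}{863}\right) = \frac{18}{19849}$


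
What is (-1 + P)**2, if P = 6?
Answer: 25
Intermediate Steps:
(-1 + P)**2 = (-1 + 6)**2 = 5**2 = 25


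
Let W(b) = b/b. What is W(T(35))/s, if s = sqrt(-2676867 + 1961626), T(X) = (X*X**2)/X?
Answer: -I*sqrt(715241)/715241 ≈ -0.0011824*I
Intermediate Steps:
T(X) = X**2 (T(X) = X**3/X = X**2)
s = I*sqrt(715241) (s = sqrt(-715241) = I*sqrt(715241) ≈ 845.72*I)
W(b) = 1
W(T(35))/s = 1/(I*sqrt(715241)) = 1*(-I*sqrt(715241)/715241) = -I*sqrt(715241)/715241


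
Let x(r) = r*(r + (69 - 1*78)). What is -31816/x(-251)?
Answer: -7954/16315 ≈ -0.48753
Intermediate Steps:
x(r) = r*(-9 + r) (x(r) = r*(r + (69 - 78)) = r*(r - 9) = r*(-9 + r))
-31816/x(-251) = -31816*(-1/(251*(-9 - 251))) = -31816/((-251*(-260))) = -31816/65260 = -31816*1/65260 = -7954/16315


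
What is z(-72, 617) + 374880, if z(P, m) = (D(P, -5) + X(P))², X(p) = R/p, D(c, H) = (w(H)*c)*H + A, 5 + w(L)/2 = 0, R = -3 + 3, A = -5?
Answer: 13370905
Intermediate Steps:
R = 0
w(L) = -10 (w(L) = -10 + 2*0 = -10 + 0 = -10)
D(c, H) = -5 - 10*H*c (D(c, H) = (-10*c)*H - 5 = -10*H*c - 5 = -5 - 10*H*c)
X(p) = 0 (X(p) = 0/p = 0)
z(P, m) = (-5 + 50*P)² (z(P, m) = ((-5 - 10*(-5)*P) + 0)² = ((-5 + 50*P) + 0)² = (-5 + 50*P)²)
z(-72, 617) + 374880 = 25*(1 - 10*(-72))² + 374880 = 25*(1 + 720)² + 374880 = 25*721² + 374880 = 25*519841 + 374880 = 12996025 + 374880 = 13370905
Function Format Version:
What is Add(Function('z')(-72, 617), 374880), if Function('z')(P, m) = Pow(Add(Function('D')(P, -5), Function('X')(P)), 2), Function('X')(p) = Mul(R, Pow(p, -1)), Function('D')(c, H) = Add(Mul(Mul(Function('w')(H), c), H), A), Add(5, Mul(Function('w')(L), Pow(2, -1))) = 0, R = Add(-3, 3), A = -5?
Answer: 13370905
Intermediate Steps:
R = 0
Function('w')(L) = -10 (Function('w')(L) = Add(-10, Mul(2, 0)) = Add(-10, 0) = -10)
Function('D')(c, H) = Add(-5, Mul(-10, H, c)) (Function('D')(c, H) = Add(Mul(Mul(-10, c), H), -5) = Add(Mul(-10, H, c), -5) = Add(-5, Mul(-10, H, c)))
Function('X')(p) = 0 (Function('X')(p) = Mul(0, Pow(p, -1)) = 0)
Function('z')(P, m) = Pow(Add(-5, Mul(50, P)), 2) (Function('z')(P, m) = Pow(Add(Add(-5, Mul(-10, -5, P)), 0), 2) = Pow(Add(Add(-5, Mul(50, P)), 0), 2) = Pow(Add(-5, Mul(50, P)), 2))
Add(Function('z')(-72, 617), 374880) = Add(Mul(25, Pow(Add(1, Mul(-10, -72)), 2)), 374880) = Add(Mul(25, Pow(Add(1, 720), 2)), 374880) = Add(Mul(25, Pow(721, 2)), 374880) = Add(Mul(25, 519841), 374880) = Add(12996025, 374880) = 13370905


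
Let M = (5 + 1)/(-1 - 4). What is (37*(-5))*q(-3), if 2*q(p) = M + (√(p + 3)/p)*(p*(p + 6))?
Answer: 111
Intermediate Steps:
M = -6/5 (M = 6/(-5) = 6*(-⅕) = -6/5 ≈ -1.2000)
q(p) = -⅗ + √(3 + p)*(6 + p)/2 (q(p) = (-6/5 + (√(p + 3)/p)*(p*(p + 6)))/2 = (-6/5 + (√(3 + p)/p)*(p*(6 + p)))/2 = (-6/5 + √(3 + p)*(6 + p))/2 = -⅗ + √(3 + p)*(6 + p)/2)
(37*(-5))*q(-3) = (37*(-5))*(-⅗ + 3*√(3 - 3) + (½)*(-3)*√(3 - 3)) = -185*(-⅗ + 3*√0 + (½)*(-3)*√0) = -185*(-⅗ + 3*0 + (½)*(-3)*0) = -185*(-⅗ + 0 + 0) = -185*(-⅗) = 111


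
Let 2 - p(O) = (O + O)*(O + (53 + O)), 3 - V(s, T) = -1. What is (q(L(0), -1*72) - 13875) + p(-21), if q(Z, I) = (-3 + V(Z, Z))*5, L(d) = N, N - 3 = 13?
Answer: -13406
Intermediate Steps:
N = 16 (N = 3 + 13 = 16)
V(s, T) = 4 (V(s, T) = 3 - 1*(-1) = 3 + 1 = 4)
L(d) = 16
p(O) = 2 - 2*O*(53 + 2*O) (p(O) = 2 - (O + O)*(O + (53 + O)) = 2 - 2*O*(53 + 2*O))
q(Z, I) = 5 (q(Z, I) = (-3 + 4)*5 = 1*5 = 5)
(q(L(0), -1*72) - 13875) + p(-21) = (5 - 13875) + (2 - 106*(-21) - 4*(-21)**2) = -13870 + (2 + 2226 - 4*441) = -13870 + (2 + 2226 - 1764) = -13870 + 464 = -13406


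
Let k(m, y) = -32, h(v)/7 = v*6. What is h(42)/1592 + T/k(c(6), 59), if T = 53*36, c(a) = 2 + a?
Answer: -93159/1592 ≈ -58.517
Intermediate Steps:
h(v) = 42*v (h(v) = 7*(v*6) = 7*(6*v) = 42*v)
T = 1908
h(42)/1592 + T/k(c(6), 59) = (42*42)/1592 + 1908/(-32) = 1764*(1/1592) + 1908*(-1/32) = 441/398 - 477/8 = -93159/1592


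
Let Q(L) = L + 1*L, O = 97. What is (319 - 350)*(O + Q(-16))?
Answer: -2015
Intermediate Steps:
Q(L) = 2*L (Q(L) = L + L = 2*L)
(319 - 350)*(O + Q(-16)) = (319 - 350)*(97 + 2*(-16)) = -31*(97 - 32) = -31*65 = -2015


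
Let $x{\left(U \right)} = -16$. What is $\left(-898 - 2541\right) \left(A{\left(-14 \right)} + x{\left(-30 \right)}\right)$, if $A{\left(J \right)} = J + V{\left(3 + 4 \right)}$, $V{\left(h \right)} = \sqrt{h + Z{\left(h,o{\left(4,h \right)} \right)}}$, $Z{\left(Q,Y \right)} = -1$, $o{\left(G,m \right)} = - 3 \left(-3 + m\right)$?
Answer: $103170 - 3439 \sqrt{6} \approx 94746.0$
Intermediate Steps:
$o{\left(G,m \right)} = 9 - 3 m$
$V{\left(h \right)} = \sqrt{-1 + h}$ ($V{\left(h \right)} = \sqrt{h - 1} = \sqrt{-1 + h}$)
$A{\left(J \right)} = J + \sqrt{6}$ ($A{\left(J \right)} = J + \sqrt{-1 + \left(3 + 4\right)} = J + \sqrt{-1 + 7} = J + \sqrt{6}$)
$\left(-898 - 2541\right) \left(A{\left(-14 \right)} + x{\left(-30 \right)}\right) = \left(-898 - 2541\right) \left(\left(-14 + \sqrt{6}\right) - 16\right) = - 3439 \left(-30 + \sqrt{6}\right) = 103170 - 3439 \sqrt{6}$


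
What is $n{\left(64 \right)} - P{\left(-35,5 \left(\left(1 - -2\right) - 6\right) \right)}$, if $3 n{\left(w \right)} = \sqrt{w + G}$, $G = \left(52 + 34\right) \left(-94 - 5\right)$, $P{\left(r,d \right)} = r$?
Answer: $35 + \frac{65 i \sqrt{2}}{3} \approx 35.0 + 30.641 i$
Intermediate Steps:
$G = -8514$ ($G = 86 \left(-99\right) = -8514$)
$n{\left(w \right)} = \frac{\sqrt{-8514 + w}}{3}$ ($n{\left(w \right)} = \frac{\sqrt{w - 8514}}{3} = \frac{\sqrt{-8514 + w}}{3}$)
$n{\left(64 \right)} - P{\left(-35,5 \left(\left(1 - -2\right) - 6\right) \right)} = \frac{\sqrt{-8514 + 64}}{3} - -35 = \frac{\sqrt{-8450}}{3} + 35 = \frac{65 i \sqrt{2}}{3} + 35 = 35 + \frac{65 i \sqrt{2}}{3}$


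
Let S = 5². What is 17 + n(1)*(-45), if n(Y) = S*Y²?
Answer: -1108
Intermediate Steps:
S = 25
n(Y) = 25*Y²
17 + n(1)*(-45) = 17 + (25*1²)*(-45) = 17 + (25*1)*(-45) = 17 + 25*(-45) = 17 - 1125 = -1108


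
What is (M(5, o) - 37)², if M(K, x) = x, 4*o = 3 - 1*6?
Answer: 22801/16 ≈ 1425.1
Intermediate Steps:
o = -¾ (o = (3 - 1*6)/4 = (3 - 6)/4 = (¼)*(-3) = -¾ ≈ -0.75000)
(M(5, o) - 37)² = (-¾ - 37)² = (-151/4)² = 22801/16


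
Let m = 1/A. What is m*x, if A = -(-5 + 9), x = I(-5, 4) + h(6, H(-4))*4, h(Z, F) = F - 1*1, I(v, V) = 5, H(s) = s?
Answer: 15/4 ≈ 3.7500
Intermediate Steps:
h(Z, F) = -1 + F (h(Z, F) = F - 1 = -1 + F)
x = -15 (x = 5 + (-1 - 4)*4 = 5 - 5*4 = 5 - 20 = -15)
A = -4 (A = -1*4 = -4)
m = -1/4 (m = 1/(-4) = -1/4 ≈ -0.25000)
m*x = -1/4*(-15) = 15/4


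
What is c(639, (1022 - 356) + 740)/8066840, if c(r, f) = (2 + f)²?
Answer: 247808/1008355 ≈ 0.24575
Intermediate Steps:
c(639, (1022 - 356) + 740)/8066840 = (2 + ((1022 - 356) + 740))²/8066840 = (2 + (666 + 740))²*(1/8066840) = (2 + 1406)²*(1/8066840) = 1408²*(1/8066840) = 1982464*(1/8066840) = 247808/1008355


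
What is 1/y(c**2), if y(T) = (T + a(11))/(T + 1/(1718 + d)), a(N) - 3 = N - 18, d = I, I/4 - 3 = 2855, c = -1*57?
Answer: 42724351/42671750 ≈ 1.0012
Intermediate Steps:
c = -57
I = 11432 (I = 12 + 4*2855 = 12 + 11420 = 11432)
d = 11432
a(N) = -15 + N (a(N) = 3 + (N - 18) = 3 + (-18 + N) = -15 + N)
y(T) = (-4 + T)/(1/13150 + T) (y(T) = (T + (-15 + 11))/(T + 1/(1718 + 11432)) = (T - 4)/(T + 1/13150) = (-4 + T)/(T + 1/13150) = (-4 + T)/(1/13150 + T))
1/y(c**2) = 1/(13150*(-4 + (-57)**2)/(1 + 13150*(-57)**2)) = 1/(13150*(-4 + 3249)/(1 + 13150*3249)) = 1/(13150*3245/(1 + 42724350)) = 1/(13150*3245/42724351) = 1/(13150*(1/42724351)*3245) = 1/(42671750/42724351) = 42724351/42671750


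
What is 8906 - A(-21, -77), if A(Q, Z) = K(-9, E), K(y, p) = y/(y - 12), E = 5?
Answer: 62339/7 ≈ 8905.6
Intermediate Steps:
K(y, p) = y/(-12 + y)
A(Q, Z) = 3/7 (A(Q, Z) = -9/(-12 - 9) = -9/(-21) = -9*(-1/21) = 3/7)
8906 - A(-21, -77) = 8906 - 1*3/7 = 8906 - 3/7 = 62339/7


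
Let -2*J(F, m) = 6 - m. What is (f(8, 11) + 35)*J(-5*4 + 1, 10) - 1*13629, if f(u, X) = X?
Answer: -13537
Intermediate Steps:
J(F, m) = -3 + m/2 (J(F, m) = -(6 - m)/2 = -3 + m/2)
(f(8, 11) + 35)*J(-5*4 + 1, 10) - 1*13629 = (11 + 35)*(-3 + (1/2)*10) - 1*13629 = 46*(-3 + 5) - 13629 = 46*2 - 13629 = 92 - 13629 = -13537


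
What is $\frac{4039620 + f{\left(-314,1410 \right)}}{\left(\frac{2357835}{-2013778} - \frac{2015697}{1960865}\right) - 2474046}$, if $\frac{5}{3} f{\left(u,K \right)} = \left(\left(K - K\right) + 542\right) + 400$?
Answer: $- \frac{231212585097185276}{141585360914389669} \approx -1.633$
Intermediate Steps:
$f{\left(u,K \right)} = \frac{2826}{5}$ ($f{\left(u,K \right)} = \frac{3 \left(\left(\left(K - K\right) + 542\right) + 400\right)}{5} = \frac{3 \left(\left(0 + 542\right) + 400\right)}{5} = \frac{3 \left(542 + 400\right)}{5} = \frac{3}{5} \cdot 942 = \frac{2826}{5}$)
$\frac{4039620 + f{\left(-314,1410 \right)}}{\left(\frac{2357835}{-2013778} - \frac{2015697}{1960865}\right) - 2474046} = \frac{4039620 + \frac{2826}{5}}{\left(\frac{2357835}{-2013778} - \frac{2015697}{1960865}\right) - 2474046} = \frac{20200926}{5 \left(\left(2357835 \left(- \frac{1}{2013778}\right) - \frac{87639}{85255}\right) - 2474046\right)} = \frac{20200926}{5 \left(\left(- \frac{2357835}{2013778} - \frac{87639}{85255}\right) - 2474046\right)} = \frac{20200926}{5 \left(- \frac{377502713067}{171684643390} - 2474046\right)} = \frac{20200926}{5 \left(- \frac{424756082743169007}{171684643390}\right)} = \frac{20200926}{5} \left(- \frac{171684643390}{424756082743169007}\right) = - \frac{231212585097185276}{141585360914389669}$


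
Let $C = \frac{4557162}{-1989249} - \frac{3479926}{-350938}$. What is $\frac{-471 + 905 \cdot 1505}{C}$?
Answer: $\frac{158417503554700558}{887192999603} \approx 1.7856 \cdot 10^{5}$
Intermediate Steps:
$C = \frac{887192999603}{116350510927}$ ($C = 4557162 \left(- \frac{1}{1989249}\right) - - \frac{1739963}{175469} = - \frac{1519054}{663083} + \frac{1739963}{175469} = \frac{887192999603}{116350510927} \approx 7.6252$)
$\frac{-471 + 905 \cdot 1505}{C} = \frac{-471 + 905 \cdot 1505}{\frac{887192999603}{116350510927}} = \left(-471 + 1362025\right) \frac{116350510927}{887192999603} = 1361554 \cdot \frac{116350510927}{887192999603} = \frac{158417503554700558}{887192999603}$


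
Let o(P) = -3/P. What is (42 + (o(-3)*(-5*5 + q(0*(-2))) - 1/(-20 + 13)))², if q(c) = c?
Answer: 14400/49 ≈ 293.88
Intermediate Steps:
(42 + (o(-3)*(-5*5 + q(0*(-2))) - 1/(-20 + 13)))² = (42 + ((-3/(-3))*(-5*5 + 0*(-2)) - 1/(-20 + 13)))² = (42 + ((-3*(-⅓))*(-25 + 0) - 1/(-7)))² = (42 + (1*(-25) - 1*(-⅐)))² = (42 + (-25 + ⅐))² = (42 - 174/7)² = (120/7)² = 14400/49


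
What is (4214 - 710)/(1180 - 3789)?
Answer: -3504/2609 ≈ -1.3430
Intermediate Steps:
(4214 - 710)/(1180 - 3789) = 3504/(-2609) = 3504*(-1/2609) = -3504/2609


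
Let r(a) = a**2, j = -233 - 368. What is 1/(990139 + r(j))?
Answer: 1/1351340 ≈ 7.4001e-7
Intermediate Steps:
j = -601
1/(990139 + r(j)) = 1/(990139 + (-601)**2) = 1/(990139 + 361201) = 1/1351340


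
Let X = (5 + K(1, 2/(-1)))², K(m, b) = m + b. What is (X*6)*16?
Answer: 1536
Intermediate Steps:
K(m, b) = b + m
X = 16 (X = (5 + (2/(-1) + 1))² = (5 + (2*(-1) + 1))² = (5 + (-2 + 1))² = (5 - 1)² = 4² = 16)
(X*6)*16 = (16*6)*16 = 96*16 = 1536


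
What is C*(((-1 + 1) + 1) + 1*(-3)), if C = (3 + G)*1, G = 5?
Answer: -16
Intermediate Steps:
C = 8 (C = (3 + 5)*1 = 8*1 = 8)
C*(((-1 + 1) + 1) + 1*(-3)) = 8*(((-1 + 1) + 1) + 1*(-3)) = 8*((0 + 1) - 3) = 8*(1 - 3) = 8*(-2) = -16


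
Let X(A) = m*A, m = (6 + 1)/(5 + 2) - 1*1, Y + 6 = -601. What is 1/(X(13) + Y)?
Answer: -1/607 ≈ -0.0016474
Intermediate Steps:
Y = -607 (Y = -6 - 601 = -607)
m = 0 (m = 7/7 - 1 = 7*(⅐) - 1 = 1 - 1 = 0)
X(A) = 0 (X(A) = 0*A = 0)
1/(X(13) + Y) = 1/(0 - 607) = 1/(-607) = -1/607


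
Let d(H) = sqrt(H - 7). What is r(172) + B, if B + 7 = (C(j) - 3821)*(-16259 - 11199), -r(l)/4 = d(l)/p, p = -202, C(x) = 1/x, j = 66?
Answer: 3462247634/33 + 2*sqrt(165)/101 ≈ 1.0492e+8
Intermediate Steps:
d(H) = sqrt(-7 + H)
r(l) = 2*sqrt(-7 + l)/101 (r(l) = -4*sqrt(-7 + l)/(-202) = -4*sqrt(-7 + l)*(-1)/202 = -(-2)*sqrt(-7 + l)/101 = 2*sqrt(-7 + l)/101)
B = 3462247634/33 (B = -7 + (1/66 - 3821)*(-16259 - 11199) = -7 + (1/66 - 3821)*(-27458) = -7 - 252185/66*(-27458) = -7 + 3462247865/33 = 3462247634/33 ≈ 1.0492e+8)
r(172) + B = 2*sqrt(-7 + 172)/101 + 3462247634/33 = 2*sqrt(165)/101 + 3462247634/33 = 3462247634/33 + 2*sqrt(165)/101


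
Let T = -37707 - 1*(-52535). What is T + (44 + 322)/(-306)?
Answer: 756167/51 ≈ 14827.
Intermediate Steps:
T = 14828 (T = -37707 + 52535 = 14828)
T + (44 + 322)/(-306) = 14828 + (44 + 322)/(-306) = 14828 + 366*(-1/306) = 14828 - 61/51 = 756167/51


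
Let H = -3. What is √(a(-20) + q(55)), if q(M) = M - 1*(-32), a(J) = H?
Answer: 2*√21 ≈ 9.1651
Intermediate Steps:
a(J) = -3
q(M) = 32 + M (q(M) = M + 32 = 32 + M)
√(a(-20) + q(55)) = √(-3 + (32 + 55)) = √(-3 + 87) = √84 = 2*√21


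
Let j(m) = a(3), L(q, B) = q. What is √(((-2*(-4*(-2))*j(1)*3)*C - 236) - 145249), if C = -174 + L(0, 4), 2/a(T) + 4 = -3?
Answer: 9*I*√89453/7 ≈ 384.54*I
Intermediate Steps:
a(T) = -2/7 (a(T) = 2/(-4 - 3) = 2/(-7) = 2*(-⅐) = -2/7)
j(m) = -2/7
C = -174 (C = -174 + 0 = -174)
√(((-2*(-4*(-2))*j(1)*3)*C - 236) - 145249) = √(((-2*(-4*(-2))*(-2)/7*3)*(-174) - 236) - 145249) = √(((-16*(-2)/7*3)*(-174) - 236) - 145249) = √(((-2*(-16/7)*3)*(-174) - 236) - 145249) = √((((32/7)*3)*(-174) - 236) - 145249) = √(((96/7)*(-174) - 236) - 145249) = √((-16704/7 - 236) - 145249) = √(-18356/7 - 145249) = √(-1035099/7) = 9*I*√89453/7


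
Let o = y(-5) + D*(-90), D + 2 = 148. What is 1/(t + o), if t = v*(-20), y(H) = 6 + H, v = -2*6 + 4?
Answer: -1/12979 ≈ -7.7048e-5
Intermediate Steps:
D = 146 (D = -2 + 148 = 146)
v = -8 (v = -12 + 4 = -8)
t = 160 (t = -8*(-20) = 160)
o = -13139 (o = (6 - 5) + 146*(-90) = 1 - 13140 = -13139)
1/(t + o) = 1/(160 - 13139) = 1/(-12979) = -1/12979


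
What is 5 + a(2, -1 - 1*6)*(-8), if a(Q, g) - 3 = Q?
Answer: -35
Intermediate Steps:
a(Q, g) = 3 + Q
5 + a(2, -1 - 1*6)*(-8) = 5 + (3 + 2)*(-8) = 5 + 5*(-8) = 5 - 40 = -35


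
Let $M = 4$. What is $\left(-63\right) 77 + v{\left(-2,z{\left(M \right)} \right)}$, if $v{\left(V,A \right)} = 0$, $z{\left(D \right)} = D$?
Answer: $-4851$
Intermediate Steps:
$\left(-63\right) 77 + v{\left(-2,z{\left(M \right)} \right)} = \left(-63\right) 77 + 0 = -4851 + 0 = -4851$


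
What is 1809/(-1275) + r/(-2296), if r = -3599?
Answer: 145087/975800 ≈ 0.14869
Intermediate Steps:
1809/(-1275) + r/(-2296) = 1809/(-1275) - 3599/(-2296) = 1809*(-1/1275) - 3599*(-1/2296) = -603/425 + 3599/2296 = 145087/975800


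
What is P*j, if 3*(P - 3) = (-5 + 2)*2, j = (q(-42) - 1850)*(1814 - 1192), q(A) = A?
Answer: -1176824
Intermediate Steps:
j = -1176824 (j = (-42 - 1850)*(1814 - 1192) = -1892*622 = -1176824)
P = 1 (P = 3 + ((-5 + 2)*2)/3 = 3 + (-3*2)/3 = 3 + (⅓)*(-6) = 3 - 2 = 1)
P*j = 1*(-1176824) = -1176824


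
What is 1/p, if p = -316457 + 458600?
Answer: 1/142143 ≈ 7.0352e-6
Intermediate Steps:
p = 142143
1/p = 1/142143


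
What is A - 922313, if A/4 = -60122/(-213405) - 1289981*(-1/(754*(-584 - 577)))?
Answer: -28716895033545893/31135576095 ≈ -9.2232e+5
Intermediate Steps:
A = -148438638158/31135576095 (A = 4*(-60122/(-213405) - 1289981*(-1/(754*(-584 - 577)))) = 4*(-60122*(-1/213405) - 1289981/((-754*(-1161)))) = 4*(60122/213405 - 1289981/875394) = 4*(-74219319079/62271152190) = -148438638158/31135576095 ≈ -4.7675)
A - 922313 = -148438638158/31135576095 - 922313 = -28716895033545893/31135576095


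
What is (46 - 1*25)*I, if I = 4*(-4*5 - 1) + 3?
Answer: -1701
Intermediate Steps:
I = -81 (I = 4*(-20 - 1) + 3 = 4*(-21) + 3 = -84 + 3 = -81)
(46 - 1*25)*I = (46 - 1*25)*(-81) = (46 - 25)*(-81) = 21*(-81) = -1701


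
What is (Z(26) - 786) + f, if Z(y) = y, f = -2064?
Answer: -2824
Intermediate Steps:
(Z(26) - 786) + f = (26 - 786) - 2064 = -760 - 2064 = -2824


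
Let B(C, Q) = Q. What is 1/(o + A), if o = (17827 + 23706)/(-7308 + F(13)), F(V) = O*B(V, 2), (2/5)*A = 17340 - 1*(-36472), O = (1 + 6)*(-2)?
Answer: 7336/986870547 ≈ 7.4336e-6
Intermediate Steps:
O = -14 (O = 7*(-2) = -14)
A = 134530 (A = 5*(17340 - 1*(-36472))/2 = 5*(17340 + 36472)/2 = (5/2)*53812 = 134530)
F(V) = -28 (F(V) = -14*2 = -28)
o = -41533/7336 (o = (17827 + 23706)/(-7308 - 28) = 41533/(-7336) = 41533*(-1/7336) = -41533/7336 ≈ -5.6615)
1/(o + A) = 1/(-41533/7336 + 134530) = 1/(986870547/7336) = 7336/986870547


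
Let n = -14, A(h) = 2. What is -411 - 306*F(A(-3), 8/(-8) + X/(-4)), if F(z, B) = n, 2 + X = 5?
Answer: 3873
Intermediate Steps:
X = 3 (X = -2 + 5 = 3)
F(z, B) = -14
-411 - 306*F(A(-3), 8/(-8) + X/(-4)) = -411 - 306*(-14) = -411 + 4284 = 3873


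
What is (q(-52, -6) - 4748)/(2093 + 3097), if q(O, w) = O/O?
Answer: -4747/5190 ≈ -0.91464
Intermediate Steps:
q(O, w) = 1
(q(-52, -6) - 4748)/(2093 + 3097) = (1 - 4748)/(2093 + 3097) = -4747/5190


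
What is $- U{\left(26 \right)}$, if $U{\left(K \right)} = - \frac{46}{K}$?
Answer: $\frac{23}{13} \approx 1.7692$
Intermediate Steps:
$- U{\left(26 \right)} = - \frac{-46}{26} = \left(-1\right) \left(- \frac{23}{13}\right) = \frac{23}{13}$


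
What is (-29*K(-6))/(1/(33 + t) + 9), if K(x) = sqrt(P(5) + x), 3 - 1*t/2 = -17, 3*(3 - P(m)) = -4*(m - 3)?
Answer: -2117*I*sqrt(3)/1974 ≈ -1.8575*I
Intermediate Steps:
P(m) = -1 + 4*m/3 (P(m) = 3 - (-4)*(m - 3)/3 = 3 - (-4)*(-3 + m)/3 = 3 - (12 - 4*m)/3 = 3 + (-4 + 4*m/3) = -1 + 4*m/3)
t = 40 (t = 6 - 2*(-17) = 6 + 34 = 40)
K(x) = sqrt(17/3 + x) (K(x) = sqrt((-1 + (4/3)*5) + x) = sqrt((-1 + 20/3) + x) = sqrt(17/3 + x))
(-29*K(-6))/(1/(33 + t) + 9) = (-29*sqrt(51 + 9*(-6))/3)/(1/(33 + 40) + 9) = (-29*sqrt(51 - 54)/3)/(1/73 + 9) = (-29*sqrt(-3)/3)/(1/73 + 9) = (-29*I*sqrt(3)/3)/(658/73) = -29*I*sqrt(3)/3*(73/658) = -2117*I*sqrt(3)/1974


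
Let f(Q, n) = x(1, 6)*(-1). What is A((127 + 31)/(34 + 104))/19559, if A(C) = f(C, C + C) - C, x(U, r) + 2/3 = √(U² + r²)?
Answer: -11/449857 - √37/19559 ≈ -0.00033545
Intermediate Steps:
x(U, r) = -⅔ + √(U² + r²)
f(Q, n) = ⅔ - √37 (f(Q, n) = (-⅔ + √(1² + 6²))*(-1) = (-⅔ + √(1 + 36))*(-1) = (-⅔ + √37)*(-1) = ⅔ - √37)
A(C) = ⅔ - C - √37 (A(C) = (⅔ - √37) - C = ⅔ - C - √37)
A((127 + 31)/(34 + 104))/19559 = (⅔ - (127 + 31)/(34 + 104) - √37)/19559 = (⅔ - 158/138 - √37)*(1/19559) = (⅔ - 1*79/69 - √37)*(1/19559) = (⅔ - 79/69 - √37)*(1/19559) = (-11/23 - √37)*(1/19559) = -11/449857 - √37/19559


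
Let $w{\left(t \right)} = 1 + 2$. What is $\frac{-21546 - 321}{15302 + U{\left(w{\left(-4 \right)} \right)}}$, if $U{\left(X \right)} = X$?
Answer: $- \frac{21867}{15305} \approx -1.4287$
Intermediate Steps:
$w{\left(t \right)} = 3$
$\frac{-21546 - 321}{15302 + U{\left(w{\left(-4 \right)} \right)}} = \frac{-21546 - 321}{15302 + 3} = - \frac{21867}{15305}$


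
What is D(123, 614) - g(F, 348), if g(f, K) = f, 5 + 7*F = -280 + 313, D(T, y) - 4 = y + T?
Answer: 737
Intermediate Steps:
D(T, y) = 4 + T + y (D(T, y) = 4 + (y + T) = 4 + (T + y) = 4 + T + y)
F = 4 (F = -5/7 + (-280 + 313)/7 = -5/7 + (⅐)*33 = -5/7 + 33/7 = 4)
D(123, 614) - g(F, 348) = (4 + 123 + 614) - 1*4 = 741 - 4 = 737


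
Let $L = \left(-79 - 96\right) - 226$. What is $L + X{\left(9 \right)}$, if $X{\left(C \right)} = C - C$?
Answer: $-401$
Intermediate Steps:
$X{\left(C \right)} = 0$
$L = -401$ ($L = \left(-79 - 96\right) - 226 = -175 - 226 = -401$)
$L + X{\left(9 \right)} = -401 + 0 = -401$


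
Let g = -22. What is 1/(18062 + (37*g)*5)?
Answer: 1/13992 ≈ 7.1469e-5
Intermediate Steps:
1/(18062 + (37*g)*5) = 1/(18062 + (37*(-22))*5) = 1/(18062 - 814*5) = 1/(18062 - 4070) = 1/13992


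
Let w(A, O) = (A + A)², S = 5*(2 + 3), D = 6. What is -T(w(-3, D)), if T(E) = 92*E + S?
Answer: -3337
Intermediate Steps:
S = 25 (S = 5*5 = 25)
w(A, O) = 4*A² (w(A, O) = (2*A)² = 4*A²)
T(E) = 25 + 92*E (T(E) = 92*E + 25 = 25 + 92*E)
-T(w(-3, D)) = -(25 + 92*(4*(-3)²)) = -(25 + 92*(4*9)) = -(25 + 92*36) = -(25 + 3312) = -1*3337 = -3337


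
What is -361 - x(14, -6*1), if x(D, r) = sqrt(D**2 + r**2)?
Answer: -361 - 2*sqrt(58) ≈ -376.23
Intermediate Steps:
-361 - x(14, -6*1) = -361 - sqrt(14**2 + (-6*1)**2) = -361 - sqrt(196 + (-6)**2) = -361 - sqrt(196 + 36) = -361 - sqrt(232) = -361 - 2*sqrt(58)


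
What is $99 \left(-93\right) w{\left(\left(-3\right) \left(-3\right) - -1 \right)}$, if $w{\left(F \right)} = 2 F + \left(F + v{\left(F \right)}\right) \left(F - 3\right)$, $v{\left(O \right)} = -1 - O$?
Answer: $-119691$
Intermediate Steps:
$w{\left(F \right)} = 3 + F$ ($w{\left(F \right)} = 2 F + \left(F - \left(1 + F\right)\right) \left(F - 3\right) = 2 F - \left(-3 + F\right) = 3 + F$)
$99 \left(-93\right) w{\left(\left(-3\right) \left(-3\right) - -1 \right)} = 99 \left(-93\right) \left(3 - -10\right) = - 9207 \left(3 + \left(9 + 1\right)\right) = - 9207 \left(3 + 10\right) = \left(-9207\right) 13 = -119691$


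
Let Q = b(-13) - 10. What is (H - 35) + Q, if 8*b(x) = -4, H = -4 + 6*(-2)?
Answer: -123/2 ≈ -61.500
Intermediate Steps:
H = -16 (H = -4 - 12 = -16)
b(x) = -½ (b(x) = (⅛)*(-4) = -½)
Q = -21/2 (Q = -½ - 10 = -21/2 ≈ -10.500)
(H - 35) + Q = (-16 - 35) - 21/2 = -51 - 21/2 = -123/2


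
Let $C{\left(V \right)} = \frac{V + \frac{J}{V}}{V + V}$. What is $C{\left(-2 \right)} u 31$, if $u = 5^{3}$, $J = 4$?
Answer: $3875$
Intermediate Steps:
$u = 125$
$C{\left(V \right)} = \frac{V + \frac{4}{V}}{2 V}$ ($C{\left(V \right)} = \frac{V + \frac{4}{V}}{V + V} = \frac{V + \frac{4}{V}}{2 V}$)
$C{\left(-2 \right)} u 31 = \left(\frac{1}{2} + \frac{2}{4}\right) 125 \cdot 31 = \left(\frac{1}{2} + 2 \cdot \frac{1}{4}\right) 125 \cdot 31 = \left(\frac{1}{2} + \frac{1}{2}\right) 125 \cdot 31 = 1 \cdot 125 \cdot 31 = 125 \cdot 31 = 3875$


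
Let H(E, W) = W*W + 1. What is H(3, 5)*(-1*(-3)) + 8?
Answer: 86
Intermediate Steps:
H(E, W) = 1 + W² (H(E, W) = W² + 1 = 1 + W²)
H(3, 5)*(-1*(-3)) + 8 = (1 + 5²)*(-1*(-3)) + 8 = (1 + 25)*3 + 8 = 26*3 + 8 = 78 + 8 = 86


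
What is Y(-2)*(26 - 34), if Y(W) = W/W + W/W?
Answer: -16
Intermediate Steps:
Y(W) = 2 (Y(W) = 1 + 1 = 2)
Y(-2)*(26 - 34) = 2*(26 - 34) = 2*(-8) = -16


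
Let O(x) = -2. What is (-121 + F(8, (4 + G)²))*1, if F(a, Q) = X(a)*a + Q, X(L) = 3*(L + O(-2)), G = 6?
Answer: 123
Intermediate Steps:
X(L) = -6 + 3*L (X(L) = 3*(L - 2) = 3*(-2 + L) = -6 + 3*L)
F(a, Q) = Q + a*(-6 + 3*a) (F(a, Q) = (-6 + 3*a)*a + Q = a*(-6 + 3*a) + Q = Q + a*(-6 + 3*a))
(-121 + F(8, (4 + G)²))*1 = (-121 + ((4 + 6)² + 3*8*(-2 + 8)))*1 = (-121 + (10² + 3*8*6))*1 = (-121 + (100 + 144))*1 = (-121 + 244)*1 = 123*1 = 123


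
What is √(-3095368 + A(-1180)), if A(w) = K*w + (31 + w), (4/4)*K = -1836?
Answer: I*√930037 ≈ 964.38*I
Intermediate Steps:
K = -1836
A(w) = 31 - 1835*w (A(w) = -1836*w + (31 + w) = 31 - 1835*w)
√(-3095368 + A(-1180)) = √(-3095368 + (31 - 1835*(-1180))) = √(-3095368 + (31 + 2165300)) = √(-3095368 + 2165331) = √(-930037) = I*√930037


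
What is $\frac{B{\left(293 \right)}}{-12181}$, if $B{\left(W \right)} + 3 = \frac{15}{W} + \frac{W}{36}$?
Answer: $- \frac{54745}{128485188} \approx -0.00042608$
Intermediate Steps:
$B{\left(W \right)} = -3 + \frac{15}{W} + \frac{W}{36}$ ($B{\left(W \right)} = -3 + \left(\frac{15}{W} + \frac{W}{36}\right) = -3 + \frac{15}{W} + \frac{W}{36}$)
$\frac{B{\left(293 \right)}}{-12181} = \frac{-3 + \frac{15}{293} + \frac{1}{36} \cdot 293}{-12181} = \left(-3 + 15 \cdot \frac{1}{293} + \frac{293}{36}\right) \left(- \frac{1}{12181}\right) = \left(-3 + \frac{15}{293} + \frac{293}{36}\right) \left(- \frac{1}{12181}\right) = \frac{54745}{10548} \left(- \frac{1}{12181}\right) = - \frac{54745}{128485188}$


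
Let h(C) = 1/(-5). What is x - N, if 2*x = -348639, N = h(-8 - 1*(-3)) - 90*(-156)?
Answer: -1883593/10 ≈ -1.8836e+5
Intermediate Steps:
h(C) = -⅕
N = 70199/5 (N = -⅕ - 90*(-156) = -⅕ + 14040 = 70199/5 ≈ 14040.)
x = -348639/2 (x = (½)*(-348639) = -348639/2 ≈ -1.7432e+5)
x - N = -348639/2 - 1*70199/5 = -348639/2 - 70199/5 = -1883593/10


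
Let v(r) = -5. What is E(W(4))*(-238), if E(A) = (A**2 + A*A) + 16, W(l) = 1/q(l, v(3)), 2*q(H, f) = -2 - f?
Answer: -36176/9 ≈ -4019.6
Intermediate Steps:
q(H, f) = -1 - f/2 (q(H, f) = (-2 - f)/2 = -1 - f/2)
W(l) = 2/3 (W(l) = 1/(-1 - 1/2*(-5)) = 1/(-1 + 5/2) = 1/(3/2) = 2/3)
E(A) = 16 + 2*A**2 (E(A) = (A**2 + A**2) + 16 = 2*A**2 + 16 = 16 + 2*A**2)
E(W(4))*(-238) = (16 + 2*(2/3)**2)*(-238) = (16 + 2*(4/9))*(-238) = (16 + 8/9)*(-238) = (152/9)*(-238) = -36176/9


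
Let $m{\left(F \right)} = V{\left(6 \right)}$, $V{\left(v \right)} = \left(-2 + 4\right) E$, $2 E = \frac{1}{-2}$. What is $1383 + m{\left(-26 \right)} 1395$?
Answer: $\frac{1371}{2} \approx 685.5$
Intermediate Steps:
$E = - \frac{1}{4}$ ($E = \frac{1}{2 \left(-2\right)} = \frac{1}{2} \left(- \frac{1}{2}\right) = - \frac{1}{4} \approx -0.25$)
$V{\left(v \right)} = - \frac{1}{2}$ ($V{\left(v \right)} = \left(-2 + 4\right) \left(- \frac{1}{4}\right) = 2 \left(- \frac{1}{4}\right) = - \frac{1}{2}$)
$m{\left(F \right)} = - \frac{1}{2}$
$1383 + m{\left(-26 \right)} 1395 = 1383 - \frac{1395}{2} = \frac{1371}{2}$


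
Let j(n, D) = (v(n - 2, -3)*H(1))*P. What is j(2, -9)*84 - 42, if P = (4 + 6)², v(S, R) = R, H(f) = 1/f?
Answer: -25242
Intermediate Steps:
H(f) = 1/f
P = 100 (P = 10² = 100)
j(n, D) = -300 (j(n, D) = -3/1*100 = -3*1*100 = -3*100 = -300)
j(2, -9)*84 - 42 = -300*84 - 42 = -25200 - 42 = -25242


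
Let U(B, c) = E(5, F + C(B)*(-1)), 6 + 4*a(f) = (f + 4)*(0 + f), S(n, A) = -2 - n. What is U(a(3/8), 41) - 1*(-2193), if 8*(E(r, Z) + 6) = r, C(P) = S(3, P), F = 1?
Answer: 17501/8 ≈ 2187.6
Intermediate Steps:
C(P) = -5 (C(P) = -2 - 1*3 = -2 - 3 = -5)
E(r, Z) = -6 + r/8
a(f) = -3/2 + f*(4 + f)/4 (a(f) = -3/2 + ((f + 4)*(0 + f))/4 = -3/2 + ((4 + f)*f)/4 = -3/2 + (f*(4 + f))/4 = -3/2 + f*(4 + f)/4)
U(B, c) = -43/8 (U(B, c) = -6 + (⅛)*5 = -6 + 5/8 = -43/8)
U(a(3/8), 41) - 1*(-2193) = -43/8 - 1*(-2193) = -43/8 + 2193 = 17501/8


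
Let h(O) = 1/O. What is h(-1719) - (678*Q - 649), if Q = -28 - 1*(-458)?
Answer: -500041630/1719 ≈ -2.9089e+5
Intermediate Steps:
Q = 430 (Q = -28 + 458 = 430)
h(-1719) - (678*Q - 649) = 1/(-1719) - (678*430 - 649) = -1/1719 - (291540 - 649) = -1/1719 - 1*290891 = -1/1719 - 290891 = -500041630/1719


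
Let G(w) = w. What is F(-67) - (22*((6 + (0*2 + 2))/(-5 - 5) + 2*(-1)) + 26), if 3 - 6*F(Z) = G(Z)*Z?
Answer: -10681/15 ≈ -712.07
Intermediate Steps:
F(Z) = 1/2 - Z**2/6 (F(Z) = 1/2 - Z*Z/6 = 1/2 - Z**2/6)
F(-67) - (22*((6 + (0*2 + 2))/(-5 - 5) + 2*(-1)) + 26) = (1/2 - 1/6*(-67)**2) - (22*((6 + (0*2 + 2))/(-5 - 5) + 2*(-1)) + 26) = (1/2 - 1/6*4489) - (22*((6 + (0 + 2))/(-10) - 2) + 26) = (1/2 - 4489/6) - (22*((6 + 2)*(-1/10) - 2) + 26) = -2243/3 - (22*(8*(-1/10) - 2) + 26) = -2243/3 - (22*(-4/5 - 2) + 26) = -2243/3 - (22*(-14/5) + 26) = -2243/3 - (-308/5 + 26) = -2243/3 - 1*(-178/5) = -2243/3 + 178/5 = -10681/15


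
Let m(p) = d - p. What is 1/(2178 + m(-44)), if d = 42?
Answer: 1/2264 ≈ 0.00044170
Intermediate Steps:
m(p) = 42 - p
1/(2178 + m(-44)) = 1/(2178 + (42 - 1*(-44))) = 1/(2178 + (42 + 44)) = 1/(2178 + 86) = 1/2264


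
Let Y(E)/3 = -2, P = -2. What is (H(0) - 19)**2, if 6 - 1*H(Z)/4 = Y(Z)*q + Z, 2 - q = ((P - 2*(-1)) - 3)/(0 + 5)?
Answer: 113569/25 ≈ 4542.8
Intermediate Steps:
Y(E) = -6 (Y(E) = 3*(-2) = -6)
q = 13/5 (q = 2 - ((-2 - 2*(-1)) - 3)/(0 + 5) = 2 - ((-2 + 2) - 3)/5 = 2 - (0 - 3)/5 = 2 - (-3)/5 = 2 - 1*(-3/5) = 2 + 3/5 = 13/5 ≈ 2.6000)
H(Z) = 432/5 - 4*Z (H(Z) = 24 - 4*(-6*13/5 + Z) = 24 - 4*(-78/5 + Z) = 24 + (312/5 - 4*Z) = 432/5 - 4*Z)
(H(0) - 19)**2 = ((432/5 - 4*0) - 19)**2 = ((432/5 + 0) - 19)**2 = (432/5 - 19)**2 = (337/5)**2 = 113569/25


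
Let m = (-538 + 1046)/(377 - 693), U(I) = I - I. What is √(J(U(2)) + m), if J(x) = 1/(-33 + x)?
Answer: I*√11131890/2607 ≈ 1.2798*I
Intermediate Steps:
U(I) = 0
m = -127/79 (m = 508/(-316) = 508*(-1/316) = -127/79 ≈ -1.6076)
√(J(U(2)) + m) = √(1/(-33 + 0) - 127/79) = √(1/(-33) - 127/79) = √(-1/33 - 127/79) = √(-4270/2607) = I*√11131890/2607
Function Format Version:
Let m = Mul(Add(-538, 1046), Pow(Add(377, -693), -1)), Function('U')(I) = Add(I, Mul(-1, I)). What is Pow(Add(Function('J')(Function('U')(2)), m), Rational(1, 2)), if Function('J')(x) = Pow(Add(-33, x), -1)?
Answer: Mul(Rational(1, 2607), I, Pow(11131890, Rational(1, 2))) ≈ Mul(1.2798, I)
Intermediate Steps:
Function('U')(I) = 0
m = Rational(-127, 79) (m = Mul(508, Pow(-316, -1)) = Mul(508, Rational(-1, 316)) = Rational(-127, 79) ≈ -1.6076)
Pow(Add(Function('J')(Function('U')(2)), m), Rational(1, 2)) = Pow(Add(Pow(Add(-33, 0), -1), Rational(-127, 79)), Rational(1, 2)) = Pow(Add(Pow(-33, -1), Rational(-127, 79)), Rational(1, 2)) = Pow(Add(Rational(-1, 33), Rational(-127, 79)), Rational(1, 2)) = Pow(Rational(-4270, 2607), Rational(1, 2)) = Mul(Rational(1, 2607), I, Pow(11131890, Rational(1, 2)))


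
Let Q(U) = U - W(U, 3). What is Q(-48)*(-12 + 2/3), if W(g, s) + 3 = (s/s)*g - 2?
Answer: -170/3 ≈ -56.667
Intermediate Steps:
W(g, s) = -5 + g (W(g, s) = -3 + ((s/s)*g - 2) = -3 + (1*g - 2) = -3 + (g - 2) = -3 + (-2 + g) = -5 + g)
Q(U) = 5 (Q(U) = U - (-5 + U) = U + (5 - U) = 5)
Q(-48)*(-12 + 2/3) = 5*(-12 + 2/3) = 5*(-12 + 2*(⅓)) = 5*(-12 + ⅔) = 5*(-34/3) = -170/3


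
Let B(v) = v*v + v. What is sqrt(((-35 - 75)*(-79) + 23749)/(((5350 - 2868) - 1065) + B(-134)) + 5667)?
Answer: 2*sqrt(481681013)/583 ≈ 75.291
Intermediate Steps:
B(v) = v + v**2 (B(v) = v**2 + v = v + v**2)
sqrt(((-35 - 75)*(-79) + 23749)/(((5350 - 2868) - 1065) + B(-134)) + 5667) = sqrt(((-35 - 75)*(-79) + 23749)/(((5350 - 2868) - 1065) - 134*(1 - 134)) + 5667) = sqrt((-110*(-79) + 23749)/((2482 - 1065) - 134*(-133)) + 5667) = sqrt((8690 + 23749)/(1417 + 17822) + 5667) = sqrt(32439/19239 + 5667) = sqrt(32439*(1/19239) + 5667) = sqrt(983/583 + 5667) = sqrt(3304844/583) = 2*sqrt(481681013)/583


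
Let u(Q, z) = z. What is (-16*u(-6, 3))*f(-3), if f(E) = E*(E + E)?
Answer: -864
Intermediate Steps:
f(E) = 2*E**2 (f(E) = E*(2*E) = 2*E**2)
(-16*u(-6, 3))*f(-3) = (-16*3)*(2*(-3)**2) = -96*9 = -48*18 = -864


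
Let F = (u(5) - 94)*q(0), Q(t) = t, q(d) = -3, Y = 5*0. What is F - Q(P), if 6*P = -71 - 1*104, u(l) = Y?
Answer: 1867/6 ≈ 311.17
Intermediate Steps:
Y = 0
u(l) = 0
P = -175/6 (P = (-71 - 1*104)/6 = (-71 - 104)/6 = (⅙)*(-175) = -175/6 ≈ -29.167)
F = 282 (F = (0 - 94)*(-3) = -94*(-3) = 282)
F - Q(P) = 282 - 1*(-175/6) = 282 + 175/6 = 1867/6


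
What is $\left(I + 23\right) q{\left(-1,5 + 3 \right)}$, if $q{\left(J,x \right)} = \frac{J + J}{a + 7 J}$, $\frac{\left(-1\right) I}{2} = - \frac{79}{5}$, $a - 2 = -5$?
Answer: $\frac{273}{25} \approx 10.92$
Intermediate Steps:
$a = -3$ ($a = 2 - 5 = -3$)
$I = \frac{158}{5}$ ($I = - 2 \left(- \frac{79}{5}\right) = - 2 \left(\left(-79\right) \frac{1}{5}\right) = \left(-2\right) \left(- \frac{79}{5}\right) = \frac{158}{5} \approx 31.6$)
$q{\left(J,x \right)} = \frac{2 J}{-3 + 7 J}$ ($q{\left(J,x \right)} = \frac{J + J}{-3 + 7 J} = \frac{2 J}{-3 + 7 J}$)
$\left(I + 23\right) q{\left(-1,5 + 3 \right)} = \left(\frac{158}{5} + 23\right) 2 \left(-1\right) \frac{1}{-3 + 7 \left(-1\right)} = \frac{273 \cdot 2 \left(-1\right) \frac{1}{-3 - 7}}{5} = \frac{273 \cdot 2 \left(-1\right) \frac{1}{-10}}{5} = \frac{273 \cdot 2 \left(-1\right) \left(- \frac{1}{10}\right)}{5} = \frac{273}{5} \cdot \frac{1}{5} = \frac{273}{25}$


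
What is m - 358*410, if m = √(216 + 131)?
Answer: -146780 + √347 ≈ -1.4676e+5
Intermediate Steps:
m = √347 ≈ 18.628
m - 358*410 = √347 - 358*410 = √347 - 146780 = -146780 + √347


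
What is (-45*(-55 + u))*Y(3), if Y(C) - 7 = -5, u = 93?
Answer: -3420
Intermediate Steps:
Y(C) = 2 (Y(C) = 7 - 5 = 2)
(-45*(-55 + u))*Y(3) = -45*(-55 + 93)*2 = -45*38*2 = -1710*2 = -3420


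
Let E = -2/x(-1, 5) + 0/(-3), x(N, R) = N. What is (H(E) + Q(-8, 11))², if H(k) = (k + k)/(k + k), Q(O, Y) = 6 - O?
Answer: 225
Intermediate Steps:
E = 2 (E = -2/(-1) + 0/(-3) = -2*(-1) + 0*(-⅓) = 2 + 0 = 2)
H(k) = 1 (H(k) = (2*k)/((2*k)) = (2*k)*(1/(2*k)) = 1)
(H(E) + Q(-8, 11))² = (1 + (6 - 1*(-8)))² = (1 + (6 + 8))² = (1 + 14)² = 15² = 225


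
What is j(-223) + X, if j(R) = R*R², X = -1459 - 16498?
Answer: -11107524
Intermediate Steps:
X = -17957
j(R) = R³
j(-223) + X = (-223)³ - 17957 = -11089567 - 17957 = -11107524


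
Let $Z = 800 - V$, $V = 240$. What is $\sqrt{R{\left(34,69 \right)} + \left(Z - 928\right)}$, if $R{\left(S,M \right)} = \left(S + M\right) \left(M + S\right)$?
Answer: $7 \sqrt{209} \approx 101.2$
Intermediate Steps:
$R{\left(S,M \right)} = \left(M + S\right)^{2}$ ($R{\left(S,M \right)} = \left(M + S\right) \left(M + S\right) = \left(M + S\right)^{2}$)
$Z = 560$ ($Z = 800 - 240 = 560$)
$\sqrt{R{\left(34,69 \right)} + \left(Z - 928\right)} = \sqrt{\left(69 + 34\right)^{2} + \left(560 - 928\right)} = \sqrt{103^{2} + \left(560 - 928\right)} = \sqrt{10609 - 368} = \sqrt{10241} = 7 \sqrt{209}$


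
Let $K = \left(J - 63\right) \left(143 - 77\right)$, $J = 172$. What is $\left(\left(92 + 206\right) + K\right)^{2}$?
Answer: $56130064$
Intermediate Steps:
$K = 7194$ ($K = \left(172 - 63\right) \left(143 - 77\right) = \left(172 + \left(-99 + 36\right)\right) 66 = \left(172 - 63\right) 66 = 109 \cdot 66 = 7194$)
$\left(\left(92 + 206\right) + K\right)^{2} = \left(\left(92 + 206\right) + 7194\right)^{2} = \left(298 + 7194\right)^{2} = 7492^{2} = 56130064$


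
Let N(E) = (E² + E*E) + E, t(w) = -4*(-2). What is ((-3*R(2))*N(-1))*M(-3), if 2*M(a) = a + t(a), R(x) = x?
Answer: -15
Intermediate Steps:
t(w) = 8
M(a) = 4 + a/2 (M(a) = (a + 8)/2 = (8 + a)/2 = 4 + a/2)
N(E) = E + 2*E² (N(E) = (E² + E²) + E = 2*E² + E = E + 2*E²)
((-3*R(2))*N(-1))*M(-3) = ((-3*2)*(-(1 + 2*(-1))))*(4 + (½)*(-3)) = (-(-6)*(1 - 2))*(4 - 3/2) = -(-6)*(-1)*(5/2) = -6*1*(5/2) = -6*5/2 = -15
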